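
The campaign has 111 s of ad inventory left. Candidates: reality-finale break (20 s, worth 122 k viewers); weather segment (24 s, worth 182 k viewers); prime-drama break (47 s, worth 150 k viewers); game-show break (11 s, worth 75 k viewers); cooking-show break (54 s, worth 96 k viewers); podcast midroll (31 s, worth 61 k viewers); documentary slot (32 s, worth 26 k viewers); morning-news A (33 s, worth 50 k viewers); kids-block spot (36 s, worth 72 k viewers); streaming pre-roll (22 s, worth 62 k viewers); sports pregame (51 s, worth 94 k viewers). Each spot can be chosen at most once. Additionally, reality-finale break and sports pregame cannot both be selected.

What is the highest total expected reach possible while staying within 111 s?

529

Ranking by ratio (expected reach/s): weather segment 7.58, game-show break 6.82, reality-finale break 6.10.
Best packing: reality-finale break + weather segment + prime-drama break + game-show break — 102 s, 529 total.
The closest alternative, reality-finale break + weather segment + game-show break + podcast midroll + streaming pre-roll, reaches only 502.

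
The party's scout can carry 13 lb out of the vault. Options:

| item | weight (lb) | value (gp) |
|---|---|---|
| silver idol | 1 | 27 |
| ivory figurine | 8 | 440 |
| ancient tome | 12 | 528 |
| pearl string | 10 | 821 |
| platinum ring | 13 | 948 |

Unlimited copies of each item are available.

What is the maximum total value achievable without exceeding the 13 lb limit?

948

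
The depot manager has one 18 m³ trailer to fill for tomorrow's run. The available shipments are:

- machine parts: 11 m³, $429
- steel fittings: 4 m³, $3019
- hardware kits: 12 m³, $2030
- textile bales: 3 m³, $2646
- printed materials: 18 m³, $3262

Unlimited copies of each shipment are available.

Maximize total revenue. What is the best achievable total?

Density check — textile bales 882.00, steel fittings 754.75, printed materials 181.22 are the best per m³.
The ratio ordering already packs tightly: 6×textile bales, 18 m³, 15876.

15876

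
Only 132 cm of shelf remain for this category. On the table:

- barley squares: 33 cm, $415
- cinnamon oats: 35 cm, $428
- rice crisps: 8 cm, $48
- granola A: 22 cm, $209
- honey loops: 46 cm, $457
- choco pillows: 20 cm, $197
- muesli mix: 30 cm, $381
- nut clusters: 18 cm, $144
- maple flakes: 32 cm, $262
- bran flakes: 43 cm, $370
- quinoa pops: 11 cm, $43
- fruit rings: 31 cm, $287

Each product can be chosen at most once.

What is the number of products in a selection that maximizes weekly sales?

The maximum weekly sales within 132 cm is 1511.
For example barley squares + cinnamon oats + muesli mix + fruit rings achieves it, using 129 cm.
All optima have 4 products.

4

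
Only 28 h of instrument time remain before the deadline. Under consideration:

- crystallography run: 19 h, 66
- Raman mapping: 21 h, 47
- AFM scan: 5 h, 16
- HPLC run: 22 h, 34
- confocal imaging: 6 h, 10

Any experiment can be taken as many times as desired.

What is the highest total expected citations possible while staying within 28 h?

Best packing: crystallography run + AFM scan — 24 h, 82 total.
That's the maximum — no swap from here does better than 82.

82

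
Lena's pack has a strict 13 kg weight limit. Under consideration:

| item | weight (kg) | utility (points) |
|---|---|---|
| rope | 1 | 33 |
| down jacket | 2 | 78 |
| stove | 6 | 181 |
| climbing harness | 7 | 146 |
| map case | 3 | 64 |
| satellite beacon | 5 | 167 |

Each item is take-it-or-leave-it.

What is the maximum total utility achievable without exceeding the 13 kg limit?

426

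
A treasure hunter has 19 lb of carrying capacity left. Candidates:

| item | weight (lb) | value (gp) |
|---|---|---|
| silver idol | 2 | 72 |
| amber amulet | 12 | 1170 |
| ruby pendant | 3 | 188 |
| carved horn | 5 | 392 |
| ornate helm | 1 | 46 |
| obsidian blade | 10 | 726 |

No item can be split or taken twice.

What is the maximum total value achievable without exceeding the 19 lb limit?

Density check — amber amulet 97.50, carved horn 78.40, obsidian blade 72.60 are the best per lb.
Greedy by ratio would take amber amulet + carved horn + ornate helm: 18 lb used, total 1608.
Dropping ornate helm frees 1 lb; slotting in silver idol (2 lb) lifts the total to 1634 at 19 lb.
Nothing else within 19 lb beats 1634.

1634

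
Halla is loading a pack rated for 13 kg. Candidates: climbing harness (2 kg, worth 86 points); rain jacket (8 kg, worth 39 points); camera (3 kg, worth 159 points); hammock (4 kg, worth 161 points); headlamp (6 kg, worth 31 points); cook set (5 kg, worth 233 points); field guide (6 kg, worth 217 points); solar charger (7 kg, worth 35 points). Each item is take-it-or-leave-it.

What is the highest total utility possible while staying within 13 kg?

553

The ratio heuristic lands on climbing harness + camera + cook set (478) but leaves 3 kg idle.
Dropping climbing harness frees 2 kg; slotting in hammock (4 kg) lifts the total to 553 at 12 kg.
No other feasible combination exceeds 553.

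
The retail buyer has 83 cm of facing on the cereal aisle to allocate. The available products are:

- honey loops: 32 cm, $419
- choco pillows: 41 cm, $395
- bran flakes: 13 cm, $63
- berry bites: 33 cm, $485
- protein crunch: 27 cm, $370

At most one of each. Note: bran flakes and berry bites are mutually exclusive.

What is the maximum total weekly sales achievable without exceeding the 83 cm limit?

Density check — berry bites 14.70, protein crunch 13.70, honey loops 13.09, choco pillows 9.63 are the best per cm.
Taking honey loops + berry bites: 65 cm used, 904 in weekly sales.
The closest alternative, choco pillows + berry bites, reaches only 880.

904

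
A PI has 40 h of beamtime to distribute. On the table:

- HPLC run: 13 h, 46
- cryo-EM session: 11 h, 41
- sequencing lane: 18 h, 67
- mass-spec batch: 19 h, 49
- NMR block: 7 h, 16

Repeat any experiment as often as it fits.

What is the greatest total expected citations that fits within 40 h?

Greedy by ratio would take 3×cryo-EM session + NMR block: 40 h used, total 139.
The 18 h tied up in cryo-EM session and NMR block is better spent on sequencing lane — total rises to 149 (40 h).

149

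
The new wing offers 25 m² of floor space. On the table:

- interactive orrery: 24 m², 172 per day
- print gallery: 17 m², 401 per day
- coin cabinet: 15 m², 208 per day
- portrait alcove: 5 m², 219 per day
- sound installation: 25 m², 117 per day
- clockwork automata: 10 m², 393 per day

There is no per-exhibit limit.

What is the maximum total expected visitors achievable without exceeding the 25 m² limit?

Ranking by ratio (expected visitors/m²): portrait alcove 43.80, clockwork automata 39.30, print gallery 23.59, coin cabinet 13.87.
Taking 5×portrait alcove: 25 m² used, 1095 in expected visitors.
No other feasible combination exceeds 1095.

1095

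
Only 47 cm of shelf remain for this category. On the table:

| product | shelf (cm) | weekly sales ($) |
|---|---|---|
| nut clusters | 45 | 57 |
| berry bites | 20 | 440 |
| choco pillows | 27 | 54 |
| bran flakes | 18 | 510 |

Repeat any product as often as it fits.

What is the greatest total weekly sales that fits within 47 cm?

1020

By weekly sales per cm: bran flakes 28.33, berry bites 22.00, choco pillows 2.00, nut clusters 1.27 lead.
2×bran flakes uses 36 of the 47 cm and totals 1020.
Nothing else within 47 cm beats 1020.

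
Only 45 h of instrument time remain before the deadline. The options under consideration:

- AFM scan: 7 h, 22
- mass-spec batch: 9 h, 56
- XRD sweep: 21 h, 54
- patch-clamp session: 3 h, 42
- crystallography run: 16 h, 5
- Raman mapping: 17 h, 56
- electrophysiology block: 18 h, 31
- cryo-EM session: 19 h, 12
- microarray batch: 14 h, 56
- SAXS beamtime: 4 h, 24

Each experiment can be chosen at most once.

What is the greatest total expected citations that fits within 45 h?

210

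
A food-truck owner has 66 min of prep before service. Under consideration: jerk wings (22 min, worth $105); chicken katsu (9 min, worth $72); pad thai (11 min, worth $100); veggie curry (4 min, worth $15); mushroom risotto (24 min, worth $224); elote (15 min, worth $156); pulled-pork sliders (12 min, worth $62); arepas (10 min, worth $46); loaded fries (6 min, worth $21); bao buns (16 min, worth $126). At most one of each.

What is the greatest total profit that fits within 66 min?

Taking the top-ratio dishes first gives chicken katsu + pad thai + veggie curry + mushroom risotto + elote for 567 (63 min).
Dropping chicken katsu and veggie curry frees 13 min; slotting in bao buns (16 min) lifts the total to 606 at 66 min.

606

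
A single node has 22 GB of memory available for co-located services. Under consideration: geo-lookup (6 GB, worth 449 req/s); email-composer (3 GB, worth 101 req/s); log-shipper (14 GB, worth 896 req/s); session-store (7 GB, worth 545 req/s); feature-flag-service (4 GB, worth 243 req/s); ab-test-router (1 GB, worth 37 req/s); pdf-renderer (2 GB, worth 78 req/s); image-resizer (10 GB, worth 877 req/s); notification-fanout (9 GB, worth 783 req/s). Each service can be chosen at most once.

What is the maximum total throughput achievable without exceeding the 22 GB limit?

By throughput per GB: image-resizer 87.70, notification-fanout 87.00, session-store 77.86 lead.
A density-first pass picks ab-test-router + pdf-renderer + image-resizer + notification-fanout — 1775 at 22 GB.
Reworking the packing: geo-lookup + session-store + notification-fanout uses 22 GB and improves the total to 1777.
That's the maximum — no swap from here does better than 1777.

1777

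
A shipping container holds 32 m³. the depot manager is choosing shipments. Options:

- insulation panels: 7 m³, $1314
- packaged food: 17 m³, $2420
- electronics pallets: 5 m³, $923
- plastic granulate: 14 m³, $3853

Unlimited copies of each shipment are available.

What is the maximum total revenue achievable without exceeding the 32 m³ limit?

7706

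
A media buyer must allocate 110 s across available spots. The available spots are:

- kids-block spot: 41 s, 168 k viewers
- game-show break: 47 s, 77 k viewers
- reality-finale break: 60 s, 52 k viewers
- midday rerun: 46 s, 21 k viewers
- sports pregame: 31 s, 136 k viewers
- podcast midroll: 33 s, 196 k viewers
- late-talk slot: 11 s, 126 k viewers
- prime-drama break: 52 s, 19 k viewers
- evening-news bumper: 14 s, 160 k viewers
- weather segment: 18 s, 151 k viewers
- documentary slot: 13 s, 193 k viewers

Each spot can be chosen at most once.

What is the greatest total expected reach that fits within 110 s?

836

A density-first pass picks podcast midroll + late-talk slot + evening-news bumper + weather segment + documentary slot — 826 at 89 s.
Dropping late-talk slot frees 11 s; slotting in sports pregame (31 s) lifts the total to 836 at 109 s.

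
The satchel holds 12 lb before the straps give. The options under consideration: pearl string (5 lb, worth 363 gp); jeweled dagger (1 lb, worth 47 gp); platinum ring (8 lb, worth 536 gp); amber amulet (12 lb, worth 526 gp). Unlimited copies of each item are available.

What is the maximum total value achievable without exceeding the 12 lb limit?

820

Ranking by ratio (value/lb): pearl string 72.60, platinum ring 67.00, jeweled dagger 47.00, amber amulet 43.83.
Taking 2×pearl string + 2×jeweled dagger: 12 lb used, 820 in value.
That's the maximum — no swap from here does better than 820.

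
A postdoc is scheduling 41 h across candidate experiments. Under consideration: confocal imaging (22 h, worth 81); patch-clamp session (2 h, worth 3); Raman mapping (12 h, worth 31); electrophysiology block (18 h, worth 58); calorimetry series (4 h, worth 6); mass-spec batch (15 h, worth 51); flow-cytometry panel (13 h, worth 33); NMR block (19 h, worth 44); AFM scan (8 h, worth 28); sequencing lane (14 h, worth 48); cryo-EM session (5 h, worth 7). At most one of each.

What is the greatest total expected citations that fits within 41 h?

139

By expected citations per h: confocal imaging 3.68, AFM scan 3.50, sequencing lane 3.43, mass-spec batch 3.40 lead.
A density-first pass picks confocal imaging + patch-clamp session + calorimetry series + AFM scan + cryo-EM session — 125 at 41 h.
A better packing is confocal imaging + electrophysiology block: 40 h, total 139.
That's the maximum — no swap from here does better than 139.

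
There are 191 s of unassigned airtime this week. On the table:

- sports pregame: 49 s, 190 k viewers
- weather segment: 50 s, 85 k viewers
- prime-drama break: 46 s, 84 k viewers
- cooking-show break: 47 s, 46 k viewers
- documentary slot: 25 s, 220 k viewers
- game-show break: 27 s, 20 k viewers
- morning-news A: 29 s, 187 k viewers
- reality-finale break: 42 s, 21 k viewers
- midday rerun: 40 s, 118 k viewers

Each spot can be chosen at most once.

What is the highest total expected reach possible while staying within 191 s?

799

The ratio ordering already packs tightly: sports pregame + prime-drama break + documentary slot + morning-news A + midday rerun, 189 s, 799.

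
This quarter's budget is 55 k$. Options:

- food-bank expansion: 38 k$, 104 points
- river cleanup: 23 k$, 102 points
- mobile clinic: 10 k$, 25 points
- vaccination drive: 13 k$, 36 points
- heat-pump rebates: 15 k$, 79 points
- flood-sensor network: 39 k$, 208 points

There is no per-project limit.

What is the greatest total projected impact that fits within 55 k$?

By projected impact per k$: flood-sensor network 5.33, heat-pump rebates 5.27, river cleanup 4.43, vaccination drive 2.77 lead.
Best packing: heat-pump rebates + flood-sensor network — 54 k$, 287 total.
Every other selection either busts 55 k$ or fails to beat 287.

287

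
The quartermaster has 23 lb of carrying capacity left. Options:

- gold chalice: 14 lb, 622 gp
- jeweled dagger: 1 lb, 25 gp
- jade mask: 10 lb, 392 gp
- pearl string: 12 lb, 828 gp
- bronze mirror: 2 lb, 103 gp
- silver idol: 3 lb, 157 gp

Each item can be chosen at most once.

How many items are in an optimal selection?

3

The maximum value within 23 lb is 1245.
For example jeweled dagger + jade mask + pearl string achieves it, using 23 lb.
Every optimal selection uses 3 items.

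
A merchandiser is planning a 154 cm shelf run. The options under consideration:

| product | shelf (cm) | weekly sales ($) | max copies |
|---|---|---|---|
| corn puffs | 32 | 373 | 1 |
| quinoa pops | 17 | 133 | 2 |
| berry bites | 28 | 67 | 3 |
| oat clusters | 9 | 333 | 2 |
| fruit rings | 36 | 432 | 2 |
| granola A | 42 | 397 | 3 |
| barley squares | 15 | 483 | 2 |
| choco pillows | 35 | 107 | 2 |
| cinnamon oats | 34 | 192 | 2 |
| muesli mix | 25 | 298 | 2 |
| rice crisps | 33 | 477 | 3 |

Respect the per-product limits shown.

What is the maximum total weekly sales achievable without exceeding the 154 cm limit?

Best packing: 2×oat clusters + 2×barley squares + 3×rice crisps — 147 cm, 3063 total.

3063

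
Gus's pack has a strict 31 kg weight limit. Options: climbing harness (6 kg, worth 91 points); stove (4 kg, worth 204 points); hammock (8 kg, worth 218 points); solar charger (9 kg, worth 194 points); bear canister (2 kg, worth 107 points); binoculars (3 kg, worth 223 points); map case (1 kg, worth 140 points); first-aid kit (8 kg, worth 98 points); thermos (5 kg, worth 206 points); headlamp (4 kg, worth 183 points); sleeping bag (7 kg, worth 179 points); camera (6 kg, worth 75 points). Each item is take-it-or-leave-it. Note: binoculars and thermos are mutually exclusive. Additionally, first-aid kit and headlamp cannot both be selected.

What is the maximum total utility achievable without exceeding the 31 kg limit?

By utility per kg: map case 140.00, binoculars 74.33, bear canister 53.50, stove 51.00 lead.
Best packing: stove + hammock + solar charger + bear canister + binoculars + map case + headlamp — 31 kg, 1269 total.
Next best is stove + hammock + bear canister + binoculars + map case + headlamp + sleeping bag at 1254 (29 kg) — short by 15.

1269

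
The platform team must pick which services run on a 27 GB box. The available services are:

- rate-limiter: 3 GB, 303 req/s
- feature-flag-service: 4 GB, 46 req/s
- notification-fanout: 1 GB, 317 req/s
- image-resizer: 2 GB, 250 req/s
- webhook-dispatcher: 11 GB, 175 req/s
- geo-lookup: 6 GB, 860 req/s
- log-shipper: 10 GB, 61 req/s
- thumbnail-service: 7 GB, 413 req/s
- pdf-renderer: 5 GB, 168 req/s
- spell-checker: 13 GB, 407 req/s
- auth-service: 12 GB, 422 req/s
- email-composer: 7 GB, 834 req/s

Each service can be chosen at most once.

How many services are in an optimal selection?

The maximum throughput within 27 GB is 2977.
For example rate-limiter + notification-fanout + image-resizer + geo-lookup + thumbnail-service + email-composer achieves it, using 26 GB.
Every optimal selection uses 6 services.

6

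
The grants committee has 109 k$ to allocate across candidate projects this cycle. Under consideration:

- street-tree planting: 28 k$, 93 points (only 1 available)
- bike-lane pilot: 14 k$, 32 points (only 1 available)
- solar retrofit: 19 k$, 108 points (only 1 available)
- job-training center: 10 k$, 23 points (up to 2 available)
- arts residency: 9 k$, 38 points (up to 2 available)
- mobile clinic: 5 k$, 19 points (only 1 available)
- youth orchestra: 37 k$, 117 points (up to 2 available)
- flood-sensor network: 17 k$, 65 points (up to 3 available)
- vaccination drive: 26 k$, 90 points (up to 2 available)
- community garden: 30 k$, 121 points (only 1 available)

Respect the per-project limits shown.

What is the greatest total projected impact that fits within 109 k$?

Filling by ratio: solar retrofit + 2×arts residency + mobile clinic + 2×flood-sensor network + community garden for 454, with 3 k$ left unused.
The 14 k$ tied up in arts residency and mobile clinic is better spent on flood-sensor network — total rises to 462 (109 k$).
That's the maximum — no swap from here does better than 462.

462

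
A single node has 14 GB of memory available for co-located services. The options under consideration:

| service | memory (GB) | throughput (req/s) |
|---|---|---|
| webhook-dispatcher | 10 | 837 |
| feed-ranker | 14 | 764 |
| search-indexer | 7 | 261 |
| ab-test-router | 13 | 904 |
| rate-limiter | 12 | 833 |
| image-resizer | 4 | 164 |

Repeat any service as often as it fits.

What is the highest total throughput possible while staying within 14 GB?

Ranking by ratio (throughput/GB): webhook-dispatcher 83.70, ab-test-router 69.54, rate-limiter 69.42, feed-ranker 54.57.
Best packing: webhook-dispatcher + image-resizer — 14 GB, 1001 total.
Every other selection either busts 14 GB or fails to beat 1001.

1001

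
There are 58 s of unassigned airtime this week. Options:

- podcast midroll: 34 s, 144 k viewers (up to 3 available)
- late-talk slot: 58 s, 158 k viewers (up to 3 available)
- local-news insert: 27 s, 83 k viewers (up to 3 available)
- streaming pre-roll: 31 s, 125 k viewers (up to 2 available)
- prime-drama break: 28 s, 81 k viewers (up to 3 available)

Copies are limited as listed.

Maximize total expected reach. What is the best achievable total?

208

A density-first pass picks podcast midroll — 144 at 34 s.
Dropping podcast midroll frees 34 s; slotting in local-news insert + streaming pre-roll (58 s) lifts the total to 208 at 58 s.
No other feasible combination exceeds 208.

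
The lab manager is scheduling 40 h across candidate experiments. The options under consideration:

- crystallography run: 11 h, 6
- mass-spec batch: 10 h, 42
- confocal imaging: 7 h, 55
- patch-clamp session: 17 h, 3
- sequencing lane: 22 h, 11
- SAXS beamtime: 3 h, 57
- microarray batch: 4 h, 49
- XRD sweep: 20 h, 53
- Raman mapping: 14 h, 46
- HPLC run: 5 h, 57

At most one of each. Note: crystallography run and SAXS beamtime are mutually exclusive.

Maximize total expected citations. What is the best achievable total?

Confocal imaging + SAXS beamtime + microarray batch + XRD sweep + HPLC run uses 39 of the 40 h and totals 271.

271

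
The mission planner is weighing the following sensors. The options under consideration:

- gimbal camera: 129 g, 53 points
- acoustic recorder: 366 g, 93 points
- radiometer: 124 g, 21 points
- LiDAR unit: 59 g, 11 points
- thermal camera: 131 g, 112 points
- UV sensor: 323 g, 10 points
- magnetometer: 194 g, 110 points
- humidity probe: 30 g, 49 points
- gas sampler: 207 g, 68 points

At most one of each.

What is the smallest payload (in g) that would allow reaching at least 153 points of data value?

Minimise g subject to total data value ≥ 153.
thermal camera + humidity probe: 161 data value at 161 g.
No combination under 161 g hits 153.

161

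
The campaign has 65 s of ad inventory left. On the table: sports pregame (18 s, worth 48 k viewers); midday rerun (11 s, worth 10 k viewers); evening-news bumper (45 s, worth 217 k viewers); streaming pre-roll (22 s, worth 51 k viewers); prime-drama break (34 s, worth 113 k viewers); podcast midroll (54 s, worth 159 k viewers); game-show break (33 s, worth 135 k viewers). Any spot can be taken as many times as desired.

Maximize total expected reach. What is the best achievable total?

265

Ranking by ratio (expected reach/s): evening-news bumper 4.82, game-show break 4.09, prime-drama break 3.32.
Taking sports pregame + evening-news bumper: 63 s used, 265 in expected reach.
The spare 2 s is too small for any remaining spot, and no exchange beats 265.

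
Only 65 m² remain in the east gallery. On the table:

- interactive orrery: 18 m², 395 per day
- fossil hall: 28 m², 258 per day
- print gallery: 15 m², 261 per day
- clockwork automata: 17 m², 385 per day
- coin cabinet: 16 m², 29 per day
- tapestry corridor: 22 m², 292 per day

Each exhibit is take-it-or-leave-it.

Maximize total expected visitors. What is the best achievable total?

1072

The ratio heuristic lands on interactive orrery + print gallery + clockwork automata (1041) but leaves 15 m² idle.
Dropping print gallery frees 15 m²; slotting in tapestry corridor (22 m²) lifts the total to 1072 at 57 m².
Runner-up interactive orrery + print gallery + clockwork automata tops out at 1041.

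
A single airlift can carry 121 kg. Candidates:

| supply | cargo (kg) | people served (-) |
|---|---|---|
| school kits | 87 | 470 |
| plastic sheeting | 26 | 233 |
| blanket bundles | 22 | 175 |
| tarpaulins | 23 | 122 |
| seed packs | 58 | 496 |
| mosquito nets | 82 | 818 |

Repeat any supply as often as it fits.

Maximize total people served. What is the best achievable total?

1051

Plastic sheeting + mosquito nets uses 108 of the 121 kg and totals 1051.
Every other selection either busts 121 kg or fails to beat 1051.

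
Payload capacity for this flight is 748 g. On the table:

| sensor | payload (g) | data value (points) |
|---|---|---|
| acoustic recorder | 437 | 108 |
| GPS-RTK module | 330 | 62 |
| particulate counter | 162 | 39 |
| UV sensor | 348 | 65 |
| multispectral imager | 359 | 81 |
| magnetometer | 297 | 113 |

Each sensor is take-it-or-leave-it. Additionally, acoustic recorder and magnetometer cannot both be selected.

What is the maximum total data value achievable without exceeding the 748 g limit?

194

Taking multispectral imager + magnetometer: 656 g used, 194 in data value.
The closest alternative, UV sensor + magnetometer, reaches only 178.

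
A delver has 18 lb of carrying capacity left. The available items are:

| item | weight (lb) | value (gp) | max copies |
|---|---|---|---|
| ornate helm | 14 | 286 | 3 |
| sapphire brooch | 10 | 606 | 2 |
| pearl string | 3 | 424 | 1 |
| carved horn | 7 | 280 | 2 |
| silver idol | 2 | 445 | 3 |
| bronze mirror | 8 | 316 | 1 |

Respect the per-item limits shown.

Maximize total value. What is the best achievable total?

2075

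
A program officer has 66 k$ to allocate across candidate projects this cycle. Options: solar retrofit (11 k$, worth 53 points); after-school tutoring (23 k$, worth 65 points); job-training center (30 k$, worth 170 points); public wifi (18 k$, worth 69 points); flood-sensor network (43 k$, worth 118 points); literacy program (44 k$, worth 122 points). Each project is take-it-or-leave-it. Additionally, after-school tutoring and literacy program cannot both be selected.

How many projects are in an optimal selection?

Best achievable projected impact is 292.
solar retrofit + job-training center + public wifi hits 292 at 59 k$.
All optima have 3 projects.

3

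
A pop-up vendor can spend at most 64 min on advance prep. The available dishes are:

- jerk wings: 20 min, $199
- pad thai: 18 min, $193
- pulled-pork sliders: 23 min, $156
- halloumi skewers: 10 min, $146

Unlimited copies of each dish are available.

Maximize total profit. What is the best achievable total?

The ratio ordering already packs tightly: 6×halloumi skewers, 60 min, 876.
That's the maximum — no swap from here does better than 876.

876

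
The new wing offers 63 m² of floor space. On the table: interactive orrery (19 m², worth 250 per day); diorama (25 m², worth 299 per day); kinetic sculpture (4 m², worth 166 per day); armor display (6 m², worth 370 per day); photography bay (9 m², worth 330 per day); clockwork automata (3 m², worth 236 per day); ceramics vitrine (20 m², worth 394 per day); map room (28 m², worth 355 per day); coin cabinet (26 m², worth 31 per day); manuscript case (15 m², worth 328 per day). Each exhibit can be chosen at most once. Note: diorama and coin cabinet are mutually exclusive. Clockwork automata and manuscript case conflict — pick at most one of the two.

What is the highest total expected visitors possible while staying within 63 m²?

1746

Taking interactive orrery + kinetic sculpture + armor display + photography bay + clockwork automata + ceramics vitrine: 61 m² used, 1746 in expected visitors.
The closest alternative, diorama + armor display + photography bay + clockwork automata + ceramics vitrine, reaches only 1629.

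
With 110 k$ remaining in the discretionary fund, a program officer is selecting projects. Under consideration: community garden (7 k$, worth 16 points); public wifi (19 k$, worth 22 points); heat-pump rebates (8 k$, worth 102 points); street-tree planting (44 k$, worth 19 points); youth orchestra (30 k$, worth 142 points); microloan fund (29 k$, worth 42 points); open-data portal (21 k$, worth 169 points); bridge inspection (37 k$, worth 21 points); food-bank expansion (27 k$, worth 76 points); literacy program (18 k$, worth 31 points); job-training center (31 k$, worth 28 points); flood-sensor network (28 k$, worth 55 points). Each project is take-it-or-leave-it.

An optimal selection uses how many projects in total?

Optimal total is 520.
For example heat-pump rebates + youth orchestra + open-data portal + food-bank expansion + literacy program achieves it, using 104 k$.
All optima have 5 projects.

5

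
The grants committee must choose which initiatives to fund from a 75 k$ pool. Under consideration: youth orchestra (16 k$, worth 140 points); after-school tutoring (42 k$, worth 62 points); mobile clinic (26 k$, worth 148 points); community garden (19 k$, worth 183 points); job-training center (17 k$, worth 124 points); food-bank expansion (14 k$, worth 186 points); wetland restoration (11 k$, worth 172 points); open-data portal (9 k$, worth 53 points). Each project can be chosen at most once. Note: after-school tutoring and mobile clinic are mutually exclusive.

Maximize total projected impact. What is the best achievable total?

734

The ratio ordering already packs tightly: youth orchestra + community garden + food-bank expansion + wetland restoration + open-data portal, 69 k$, 734.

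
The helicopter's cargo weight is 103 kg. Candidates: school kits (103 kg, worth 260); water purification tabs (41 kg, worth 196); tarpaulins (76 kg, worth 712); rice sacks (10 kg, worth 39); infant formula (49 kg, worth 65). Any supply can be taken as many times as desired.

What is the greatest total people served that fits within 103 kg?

790

The ratio ordering already packs tightly: tarpaulins + 2×rice sacks, 96 kg, 790.
That's the maximum — no swap from here does better than 790.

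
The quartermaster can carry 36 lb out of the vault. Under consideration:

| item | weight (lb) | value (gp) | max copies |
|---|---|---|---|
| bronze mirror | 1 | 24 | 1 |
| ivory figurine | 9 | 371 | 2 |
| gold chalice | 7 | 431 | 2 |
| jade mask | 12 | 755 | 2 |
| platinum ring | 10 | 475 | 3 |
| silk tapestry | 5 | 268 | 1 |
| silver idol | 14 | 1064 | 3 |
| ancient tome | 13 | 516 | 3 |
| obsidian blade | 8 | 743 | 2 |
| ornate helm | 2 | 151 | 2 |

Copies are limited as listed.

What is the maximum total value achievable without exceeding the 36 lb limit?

2876

The ratio ordering already packs tightly: bronze mirror + silver idol + 2×obsidian blade + 2×ornate helm, 35 lb, 2876.
Every other selection either busts 36 lb or exceeds an availability limit or fails to beat 2876.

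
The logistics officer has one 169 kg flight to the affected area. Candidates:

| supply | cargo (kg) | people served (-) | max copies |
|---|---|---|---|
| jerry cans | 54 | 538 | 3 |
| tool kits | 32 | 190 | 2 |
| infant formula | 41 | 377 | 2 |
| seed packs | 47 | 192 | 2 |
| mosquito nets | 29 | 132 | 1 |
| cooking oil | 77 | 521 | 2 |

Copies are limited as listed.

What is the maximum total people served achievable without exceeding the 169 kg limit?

1614

Ranking by ratio (people served/kg): jerry cans 9.96, infant formula 9.20, cooking oil 6.77, tool kits 5.94.
Best packing: 3×jerry cans — 162 kg, 1614 total.
Nothing else within 169 kg beats 1614.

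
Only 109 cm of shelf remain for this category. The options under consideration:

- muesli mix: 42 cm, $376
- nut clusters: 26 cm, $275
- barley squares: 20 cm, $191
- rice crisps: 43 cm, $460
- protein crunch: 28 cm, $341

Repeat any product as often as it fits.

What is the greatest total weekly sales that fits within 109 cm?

1232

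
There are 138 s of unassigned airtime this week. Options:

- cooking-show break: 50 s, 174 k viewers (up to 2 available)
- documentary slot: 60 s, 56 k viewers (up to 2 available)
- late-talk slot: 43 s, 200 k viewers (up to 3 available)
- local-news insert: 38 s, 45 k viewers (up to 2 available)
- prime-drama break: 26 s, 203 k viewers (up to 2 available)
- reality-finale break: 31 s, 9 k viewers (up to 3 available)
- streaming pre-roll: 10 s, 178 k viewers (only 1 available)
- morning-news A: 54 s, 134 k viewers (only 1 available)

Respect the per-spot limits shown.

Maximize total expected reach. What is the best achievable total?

Greedy by ratio would take late-talk slot + 2×prime-drama break + reality-finale break + streaming pre-roll: 136 s used, total 793.
Dropping reality-finale break and streaming pre-roll frees 41 s; slotting in late-talk slot (43 s) lifts the total to 806 at 138 s.
No other feasible combination exceeds 806.

806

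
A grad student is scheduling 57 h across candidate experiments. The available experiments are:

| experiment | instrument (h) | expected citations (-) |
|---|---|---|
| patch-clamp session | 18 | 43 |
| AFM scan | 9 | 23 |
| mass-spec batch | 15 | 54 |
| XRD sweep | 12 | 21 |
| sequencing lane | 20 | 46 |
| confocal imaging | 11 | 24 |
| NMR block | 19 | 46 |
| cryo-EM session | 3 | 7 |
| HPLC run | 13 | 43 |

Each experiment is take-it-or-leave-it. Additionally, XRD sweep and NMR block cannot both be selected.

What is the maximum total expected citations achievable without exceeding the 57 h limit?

166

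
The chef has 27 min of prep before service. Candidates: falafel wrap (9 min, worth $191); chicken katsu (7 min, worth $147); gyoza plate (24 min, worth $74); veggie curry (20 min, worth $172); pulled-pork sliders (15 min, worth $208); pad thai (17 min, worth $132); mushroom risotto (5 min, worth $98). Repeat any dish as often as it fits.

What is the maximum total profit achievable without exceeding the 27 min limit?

Taking 3×falafel wrap: 27 min used, 573 in profit.
Nothing else within 27 min beats 573.

573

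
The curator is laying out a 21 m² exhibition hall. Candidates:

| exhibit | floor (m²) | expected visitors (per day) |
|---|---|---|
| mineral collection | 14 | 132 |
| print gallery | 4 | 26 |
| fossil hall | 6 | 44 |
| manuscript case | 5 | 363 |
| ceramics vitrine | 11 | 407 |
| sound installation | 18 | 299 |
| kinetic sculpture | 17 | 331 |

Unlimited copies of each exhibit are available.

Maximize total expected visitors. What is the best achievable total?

1452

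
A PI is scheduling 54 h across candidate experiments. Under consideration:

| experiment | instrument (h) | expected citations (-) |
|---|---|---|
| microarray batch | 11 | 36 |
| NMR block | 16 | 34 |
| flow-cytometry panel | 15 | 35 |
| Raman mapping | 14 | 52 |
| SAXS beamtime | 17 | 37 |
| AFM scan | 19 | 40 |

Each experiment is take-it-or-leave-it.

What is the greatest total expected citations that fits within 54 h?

129

Density check — Raman mapping 3.71, microarray batch 3.27, flow-cytometry panel 2.33, SAXS beamtime 2.18 are the best per h.
Filling by ratio: microarray batch + flow-cytometry panel + Raman mapping for 123, with 14 h left unused.
The 26 h tied up in microarray batch and flow-cytometry panel is better spent on SAXS beamtime + AFM scan — total rises to 129 (50 h).
The closest alternative, microarray batch + Raman mapping + AFM scan, reaches only 128.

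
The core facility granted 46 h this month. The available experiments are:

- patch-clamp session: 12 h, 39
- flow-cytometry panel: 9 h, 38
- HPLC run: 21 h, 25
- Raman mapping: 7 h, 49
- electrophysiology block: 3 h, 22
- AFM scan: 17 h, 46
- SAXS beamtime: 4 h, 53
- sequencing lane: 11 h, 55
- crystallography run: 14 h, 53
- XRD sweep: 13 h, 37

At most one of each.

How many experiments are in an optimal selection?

Optimal total is 256.
patch-clamp session + flow-cytometry panel + Raman mapping + electrophysiology block + SAXS beamtime + sequencing lane hits 256 at 46 h.
All optima have 6 experiments.

6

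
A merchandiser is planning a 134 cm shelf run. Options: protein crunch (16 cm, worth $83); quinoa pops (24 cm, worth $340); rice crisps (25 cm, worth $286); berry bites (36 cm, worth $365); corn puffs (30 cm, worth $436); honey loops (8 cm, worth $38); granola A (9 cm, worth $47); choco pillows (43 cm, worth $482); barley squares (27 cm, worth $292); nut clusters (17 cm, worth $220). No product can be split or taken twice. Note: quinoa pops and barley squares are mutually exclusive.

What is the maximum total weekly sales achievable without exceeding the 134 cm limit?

1647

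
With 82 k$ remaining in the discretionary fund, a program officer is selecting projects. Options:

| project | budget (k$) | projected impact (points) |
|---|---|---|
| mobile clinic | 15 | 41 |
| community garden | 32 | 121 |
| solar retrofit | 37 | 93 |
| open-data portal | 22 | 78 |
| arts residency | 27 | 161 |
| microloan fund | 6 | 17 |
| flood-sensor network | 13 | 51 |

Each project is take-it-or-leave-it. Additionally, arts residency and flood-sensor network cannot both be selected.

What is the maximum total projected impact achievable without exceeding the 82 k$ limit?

By projected impact per k$: arts residency 5.96, flood-sensor network 3.92, community garden 3.78, open-data portal 3.55 lead.
Taking community garden + open-data portal + arts residency: 81 k$ used, 360 in projected impact.
The spare 1 k$ is too small for any remaining project, and no feasible exchange beats 360.

360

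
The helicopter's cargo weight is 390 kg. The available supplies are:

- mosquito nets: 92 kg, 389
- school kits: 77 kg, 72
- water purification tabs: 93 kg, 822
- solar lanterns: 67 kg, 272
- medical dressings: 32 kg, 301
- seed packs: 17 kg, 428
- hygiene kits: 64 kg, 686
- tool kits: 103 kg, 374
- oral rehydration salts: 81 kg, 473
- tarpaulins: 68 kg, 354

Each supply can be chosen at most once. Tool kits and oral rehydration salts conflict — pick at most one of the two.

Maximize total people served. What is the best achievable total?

3099

Ranking by ratio (people served/kg): seed packs 25.18, hygiene kits 10.72, medical dressings 9.41.
Filling by ratio: water purification tabs + medical dressings + seed packs + hygiene kits + oral rehydration salts + tarpaulins for 3064, with 35 kg left unused.
Dropping tarpaulins frees 68 kg; slotting in mosquito nets (92 kg) lifts the total to 3099 at 379 kg.
Runner-up water purification tabs + medical dressings + seed packs + hygiene kits + oral rehydration salts + tarpaulins tops out at 3064.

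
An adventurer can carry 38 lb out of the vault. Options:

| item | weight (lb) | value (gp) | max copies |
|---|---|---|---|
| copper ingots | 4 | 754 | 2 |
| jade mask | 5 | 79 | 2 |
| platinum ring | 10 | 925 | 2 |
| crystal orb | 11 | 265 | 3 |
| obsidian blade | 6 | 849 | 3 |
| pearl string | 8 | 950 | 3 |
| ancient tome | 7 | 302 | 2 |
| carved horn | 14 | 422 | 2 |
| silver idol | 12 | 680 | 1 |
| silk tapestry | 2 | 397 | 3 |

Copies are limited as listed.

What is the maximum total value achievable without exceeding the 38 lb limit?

5799

Taking the top-ratio items first gives 2×copper ingots + jade mask + 3×obsidian blade + 3×silk tapestry for 5325 (37 lb).
Dropping jade mask and silk tapestry frees 7 lb; slotting in pearl string (8 lb) lifts the total to 5799 at 38 lb.
That's the maximum — no swap from here does better than 5799.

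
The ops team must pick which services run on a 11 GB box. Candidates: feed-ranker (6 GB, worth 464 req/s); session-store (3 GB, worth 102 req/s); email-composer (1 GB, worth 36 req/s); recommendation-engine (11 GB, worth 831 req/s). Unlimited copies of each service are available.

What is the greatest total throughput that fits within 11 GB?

831

Density check — feed-ranker 77.33, recommendation-engine 75.55, email-composer 36.00 are the best per GB.
Greedy by ratio would take feed-ranker + 5×email-composer: 11 GB used, total 644.
The 11 GB tied up in feed-ranker and 5×email-composer is better spent on recommendation-engine — total rises to 831 (11 GB).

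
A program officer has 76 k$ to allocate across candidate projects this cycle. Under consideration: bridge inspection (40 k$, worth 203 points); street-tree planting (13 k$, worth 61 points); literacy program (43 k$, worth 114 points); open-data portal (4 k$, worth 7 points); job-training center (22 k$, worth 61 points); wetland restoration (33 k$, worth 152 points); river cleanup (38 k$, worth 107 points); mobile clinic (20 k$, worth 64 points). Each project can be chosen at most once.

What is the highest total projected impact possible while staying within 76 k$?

355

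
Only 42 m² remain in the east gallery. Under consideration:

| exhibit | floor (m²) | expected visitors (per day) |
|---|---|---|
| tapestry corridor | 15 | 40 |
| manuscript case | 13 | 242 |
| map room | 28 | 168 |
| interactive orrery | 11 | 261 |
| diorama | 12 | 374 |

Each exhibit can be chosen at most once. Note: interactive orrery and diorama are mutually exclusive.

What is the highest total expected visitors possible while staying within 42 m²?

By expected visitors per m²: diorama 31.17, interactive orrery 23.73, manuscript case 18.62 lead.
Best packing: tapestry corridor + manuscript case + diorama — 40 m², 656 total.
The spare 2 m² is too small for any remaining exhibit, and no feasible exchange beats 656.

656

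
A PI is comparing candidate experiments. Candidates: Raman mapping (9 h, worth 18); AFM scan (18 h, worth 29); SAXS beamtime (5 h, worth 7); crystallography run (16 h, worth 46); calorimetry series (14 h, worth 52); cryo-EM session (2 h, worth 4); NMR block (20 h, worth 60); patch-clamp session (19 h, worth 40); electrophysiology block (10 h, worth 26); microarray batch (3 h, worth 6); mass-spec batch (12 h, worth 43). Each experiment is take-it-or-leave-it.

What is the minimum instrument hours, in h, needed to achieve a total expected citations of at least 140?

42

Look for the lowest-instrument combination reaching 140.
crystallography run + calorimetry series + mass-spec batch reaches 141 using 42 h.
Below 42 h the best achievable stays under 140.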